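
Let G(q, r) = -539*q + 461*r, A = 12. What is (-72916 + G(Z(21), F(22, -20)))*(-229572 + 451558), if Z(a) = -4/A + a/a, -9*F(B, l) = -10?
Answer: -145371527848/9 ≈ -1.6152e+10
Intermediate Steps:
F(B, l) = 10/9 (F(B, l) = -1/9*(-10) = 10/9)
Z(a) = 2/3 (Z(a) = -4/12 + a/a = -4*1/12 + 1 = -1/3 + 1 = 2/3)
(-72916 + G(Z(21), F(22, -20)))*(-229572 + 451558) = (-72916 + (-539*2/3 + 461*(10/9)))*(-229572 + 451558) = (-72916 + (-1078/3 + 4610/9))*221986 = (-72916 + 1376/9)*221986 = -654868/9*221986 = -145371527848/9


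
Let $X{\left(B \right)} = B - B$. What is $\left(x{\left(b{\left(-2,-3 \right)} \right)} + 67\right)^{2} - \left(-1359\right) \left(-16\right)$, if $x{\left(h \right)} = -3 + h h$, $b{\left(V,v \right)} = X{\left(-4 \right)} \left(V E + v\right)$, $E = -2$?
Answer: $-17648$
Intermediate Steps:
$X{\left(B \right)} = 0$
$b{\left(V,v \right)} = 0$ ($b{\left(V,v \right)} = 0 \left(V \left(-2\right) + v\right) = 0 \left(- 2 V + v\right) = 0 \left(v - 2 V\right) = 0$)
$x{\left(h \right)} = -3 + h^{2}$
$\left(x{\left(b{\left(-2,-3 \right)} \right)} + 67\right)^{2} - \left(-1359\right) \left(-16\right) = \left(\left(-3 + 0^{2}\right) + 67\right)^{2} - \left(-1359\right) \left(-16\right) = \left(\left(-3 + 0\right) + 67\right)^{2} - 21744 = \left(-3 + 67\right)^{2} - 21744 = 64^{2} - 21744 = 4096 - 21744 = -17648$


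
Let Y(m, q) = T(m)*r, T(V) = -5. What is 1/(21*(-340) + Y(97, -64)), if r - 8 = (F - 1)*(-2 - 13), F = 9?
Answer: -1/6580 ≈ -0.00015198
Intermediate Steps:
r = -112 (r = 8 + (9 - 1)*(-2 - 13) = 8 + 8*(-15) = 8 - 120 = -112)
Y(m, q) = 560 (Y(m, q) = -5*(-112) = 560)
1/(21*(-340) + Y(97, -64)) = 1/(21*(-340) + 560) = 1/(-7140 + 560) = 1/(-6580) = -1/6580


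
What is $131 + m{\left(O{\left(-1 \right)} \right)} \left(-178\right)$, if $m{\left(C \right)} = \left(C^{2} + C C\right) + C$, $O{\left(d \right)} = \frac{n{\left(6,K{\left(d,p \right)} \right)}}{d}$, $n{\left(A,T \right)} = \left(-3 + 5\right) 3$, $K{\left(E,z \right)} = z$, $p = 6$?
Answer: $-11617$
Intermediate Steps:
$n{\left(A,T \right)} = 6$ ($n{\left(A,T \right)} = 2 \cdot 3 = 6$)
$O{\left(d \right)} = \frac{6}{d}$
$m{\left(C \right)} = C + 2 C^{2}$ ($m{\left(C \right)} = \left(C^{2} + C^{2}\right) + C = 2 C^{2} + C = C + 2 C^{2}$)
$131 + m{\left(O{\left(-1 \right)} \right)} \left(-178\right) = 131 + \frac{6}{-1} \left(1 + 2 \frac{6}{-1}\right) \left(-178\right) = 131 + 6 \left(-1\right) \left(1 + 2 \cdot 6 \left(-1\right)\right) \left(-178\right) = 131 + - 6 \left(1 + 2 \left(-6\right)\right) \left(-178\right) = 131 + - 6 \left(1 - 12\right) \left(-178\right) = 131 + \left(-6\right) \left(-11\right) \left(-178\right) = 131 + 66 \left(-178\right) = 131 - 11748 = -11617$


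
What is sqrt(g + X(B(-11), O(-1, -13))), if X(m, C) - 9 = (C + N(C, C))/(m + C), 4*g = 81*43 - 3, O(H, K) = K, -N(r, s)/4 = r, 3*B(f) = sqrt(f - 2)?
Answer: sqrt(3)*sqrt((11388 - 293*I*sqrt(13))/(39 - I*sqrt(13))) ≈ 29.598 - 0.0046456*I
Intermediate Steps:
B(f) = sqrt(-2 + f)/3 (B(f) = sqrt(f - 2)/3 = sqrt(-2 + f)/3)
N(r, s) = -4*r
g = 870 (g = (81*43 - 3)/4 = (3483 - 3)/4 = (1/4)*3480 = 870)
X(m, C) = 9 - 3*C/(C + m) (X(m, C) = 9 + (C - 4*C)/(m + C) = 9 + (-3*C)/(C + m) = 9 - 3*C/(C + m))
sqrt(g + X(B(-11), O(-1, -13))) = sqrt(870 + 3*(2*(-13) + 3*(sqrt(-2 - 11)/3))/(-13 + sqrt(-2 - 11)/3)) = sqrt(870 + 3*(-26 + 3*(sqrt(-13)/3))/(-13 + sqrt(-13)/3)) = sqrt(870 + 3*(-26 + 3*((I*sqrt(13))/3))/(-13 + (I*sqrt(13))/3)) = sqrt(870 + 3*(-26 + 3*(I*sqrt(13)/3))/(-13 + I*sqrt(13)/3)) = sqrt(870 + 3*(-26 + I*sqrt(13))/(-13 + I*sqrt(13)/3))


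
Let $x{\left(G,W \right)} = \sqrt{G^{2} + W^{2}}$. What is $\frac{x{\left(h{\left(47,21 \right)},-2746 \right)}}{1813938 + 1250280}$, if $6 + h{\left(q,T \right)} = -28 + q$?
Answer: $\frac{\sqrt{7540685}}{3064218} \approx 0.00089616$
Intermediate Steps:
$h{\left(q,T \right)} = -34 + q$ ($h{\left(q,T \right)} = -6 + \left(-28 + q\right) = -34 + q$)
$\frac{x{\left(h{\left(47,21 \right)},-2746 \right)}}{1813938 + 1250280} = \frac{\sqrt{\left(-34 + 47\right)^{2} + \left(-2746\right)^{2}}}{1813938 + 1250280} = \frac{\sqrt{13^{2} + 7540516}}{3064218} = \sqrt{169 + 7540516} \cdot \frac{1}{3064218} = \sqrt{7540685} \cdot \frac{1}{3064218} = \frac{\sqrt{7540685}}{3064218}$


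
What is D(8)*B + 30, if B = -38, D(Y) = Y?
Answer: -274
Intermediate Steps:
D(8)*B + 30 = 8*(-38) + 30 = -304 + 30 = -274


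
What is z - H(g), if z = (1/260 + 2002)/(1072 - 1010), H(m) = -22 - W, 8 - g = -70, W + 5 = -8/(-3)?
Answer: 81053/1560 ≈ 51.957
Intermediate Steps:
W = -7/3 (W = -5 - 8/(-3) = -5 - 8*(-1/3) = -5 + 8/3 = -7/3 ≈ -2.3333)
g = 78 (g = 8 - 1*(-70) = 8 + 70 = 78)
H(m) = -59/3 (H(m) = -22 - 1*(-7/3) = -22 + 7/3 = -59/3)
z = 16791/520 (z = (1/260 + 2002)/62 = (520521/260)*(1/62) = 16791/520 ≈ 32.290)
z - H(g) = 16791/520 - 1*(-59/3) = 16791/520 + 59/3 = 81053/1560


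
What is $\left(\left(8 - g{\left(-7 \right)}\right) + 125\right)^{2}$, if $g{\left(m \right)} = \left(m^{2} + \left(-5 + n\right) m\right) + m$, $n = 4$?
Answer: $7056$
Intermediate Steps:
$g{\left(m \right)} = m^{2}$ ($g{\left(m \right)} = \left(m^{2} + \left(-5 + 4\right) m\right) + m = \left(m^{2} - m\right) + m = m^{2}$)
$\left(\left(8 - g{\left(-7 \right)}\right) + 125\right)^{2} = \left(\left(8 - \left(-7\right)^{2}\right) + 125\right)^{2} = \left(\left(8 - 49\right) + 125\right)^{2} = \left(-41 + 125\right)^{2} = 84^{2} = 7056$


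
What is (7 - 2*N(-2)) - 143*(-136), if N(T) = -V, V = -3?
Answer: 19449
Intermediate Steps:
N(T) = 3 (N(T) = -1*(-3) = 3)
(7 - 2*N(-2)) - 143*(-136) = (7 - 2*3) - 143*(-136) = (7 - 6) + 19448 = 1 + 19448 = 19449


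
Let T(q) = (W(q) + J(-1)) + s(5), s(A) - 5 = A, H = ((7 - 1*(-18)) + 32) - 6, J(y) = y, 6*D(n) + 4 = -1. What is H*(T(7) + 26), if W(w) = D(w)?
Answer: 3485/2 ≈ 1742.5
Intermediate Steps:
D(n) = -⅚ (D(n) = -⅔ + (⅙)*(-1) = -⅔ - ⅙ = -⅚)
W(w) = -⅚
H = 51 (H = ((7 + 18) + 32) - 6 = (25 + 32) - 6 = 57 - 6 = 51)
s(A) = 5 + A
T(q) = 49/6 (T(q) = (-⅚ - 1) + (5 + 5) = -11/6 + 10 = 49/6)
H*(T(7) + 26) = 51*(49/6 + 26) = 51*(205/6) = 3485/2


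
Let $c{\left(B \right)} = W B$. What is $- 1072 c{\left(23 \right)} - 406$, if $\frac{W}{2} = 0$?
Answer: $-406$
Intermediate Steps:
$W = 0$ ($W = 2 \cdot 0 = 0$)
$c{\left(B \right)} = 0$ ($c{\left(B \right)} = 0 B = 0$)
$- 1072 c{\left(23 \right)} - 406 = \left(-1072\right) 0 - 406 = 0 - 406 = -406$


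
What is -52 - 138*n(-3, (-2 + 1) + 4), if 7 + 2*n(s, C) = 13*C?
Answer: -2260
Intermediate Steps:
n(s, C) = -7/2 + 13*C/2 (n(s, C) = -7/2 + (13*C)/2 = -7/2 + 13*C/2)
-52 - 138*n(-3, (-2 + 1) + 4) = -52 - 138*(-7/2 + 13*((-2 + 1) + 4)/2) = -52 - 138*(-7/2 + 13*(-1 + 4)/2) = -52 - 138*(-7/2 + (13/2)*3) = -52 - 138*(-7/2 + 39/2) = -52 - 138*16 = -52 - 2208 = -2260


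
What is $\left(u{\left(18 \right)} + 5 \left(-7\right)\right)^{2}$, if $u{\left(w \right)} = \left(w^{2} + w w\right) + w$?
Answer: $398161$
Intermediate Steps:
$u{\left(w \right)} = w + 2 w^{2}$ ($u{\left(w \right)} = \left(w^{2} + w^{2}\right) + w = 2 w^{2} + w = w + 2 w^{2}$)
$\left(u{\left(18 \right)} + 5 \left(-7\right)\right)^{2} = \left(18 \left(1 + 2 \cdot 18\right) + 5 \left(-7\right)\right)^{2} = \left(18 \left(1 + 36\right) - 35\right)^{2} = \left(18 \cdot 37 - 35\right)^{2} = \left(666 - 35\right)^{2} = 631^{2} = 398161$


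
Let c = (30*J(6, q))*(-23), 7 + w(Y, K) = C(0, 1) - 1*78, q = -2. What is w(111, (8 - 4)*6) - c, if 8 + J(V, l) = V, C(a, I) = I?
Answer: -1464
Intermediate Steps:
J(V, l) = -8 + V
w(Y, K) = -84 (w(Y, K) = -7 + (1 - 1*78) = -7 + (1 - 78) = -7 - 77 = -84)
c = 1380 (c = (30*(-8 + 6))*(-23) = (30*(-2))*(-23) = -60*(-23) = 1380)
w(111, (8 - 4)*6) - c = -84 - 1*1380 = -84 - 1380 = -1464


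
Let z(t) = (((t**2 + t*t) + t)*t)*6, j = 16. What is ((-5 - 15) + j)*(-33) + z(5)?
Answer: 1782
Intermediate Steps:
z(t) = 6*t*(t + 2*t**2) (z(t) = (((t**2 + t**2) + t)*t)*6 = ((2*t**2 + t)*t)*6 = ((t + 2*t**2)*t)*6 = (t*(t + 2*t**2))*6 = 6*t*(t + 2*t**2))
((-5 - 15) + j)*(-33) + z(5) = ((-5 - 15) + 16)*(-33) + 5**2*(6 + 12*5) = (-20 + 16)*(-33) + 25*(6 + 60) = -4*(-33) + 25*66 = 132 + 1650 = 1782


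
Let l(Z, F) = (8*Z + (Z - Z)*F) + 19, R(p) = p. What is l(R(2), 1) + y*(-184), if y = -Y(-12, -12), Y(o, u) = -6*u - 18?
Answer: 9971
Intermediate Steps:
Y(o, u) = -18 - 6*u
l(Z, F) = 19 + 8*Z (l(Z, F) = (8*Z + 0*F) + 19 = (8*Z + 0) + 19 = 8*Z + 19 = 19 + 8*Z)
y = -54 (y = -(-18 - 6*(-12)) = -(-18 + 72) = -1*54 = -54)
l(R(2), 1) + y*(-184) = (19 + 8*2) - 54*(-184) = (19 + 16) + 9936 = 35 + 9936 = 9971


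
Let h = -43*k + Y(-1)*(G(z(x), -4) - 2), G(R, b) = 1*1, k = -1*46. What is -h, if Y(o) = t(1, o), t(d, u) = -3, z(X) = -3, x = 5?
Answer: -1981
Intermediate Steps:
k = -46
Y(o) = -3
G(R, b) = 1
h = 1981 (h = -43*(-46) - 3*(1 - 2) = 1978 - 3*(-1) = 1978 + 3 = 1981)
-h = -1*1981 = -1981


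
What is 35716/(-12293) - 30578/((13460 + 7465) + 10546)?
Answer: -1499913590/386873003 ≈ -3.8770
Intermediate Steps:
35716/(-12293) - 30578/((13460 + 7465) + 10546) = 35716*(-1/12293) - 30578/(20925 + 10546) = -35716/12293 - 30578/31471 = -1499913590/386873003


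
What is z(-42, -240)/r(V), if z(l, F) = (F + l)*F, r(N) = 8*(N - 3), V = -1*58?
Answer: -8460/61 ≈ -138.69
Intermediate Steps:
V = -58
r(N) = -24 + 8*N (r(N) = 8*(-3 + N) = -24 + 8*N)
z(l, F) = F*(F + l)
z(-42, -240)/r(V) = (-240*(-240 - 42))/(-24 + 8*(-58)) = (-240*(-282))/(-24 - 464) = 67680/(-488) = 67680*(-1/488) = -8460/61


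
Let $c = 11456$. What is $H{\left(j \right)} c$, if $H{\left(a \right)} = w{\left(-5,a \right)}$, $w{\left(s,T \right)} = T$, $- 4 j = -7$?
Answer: $20048$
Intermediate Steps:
$j = \frac{7}{4}$ ($j = \left(- \frac{1}{4}\right) \left(-7\right) = \frac{7}{4} \approx 1.75$)
$H{\left(a \right)} = a$
$H{\left(j \right)} c = \frac{7}{4} \cdot 11456 = 20048$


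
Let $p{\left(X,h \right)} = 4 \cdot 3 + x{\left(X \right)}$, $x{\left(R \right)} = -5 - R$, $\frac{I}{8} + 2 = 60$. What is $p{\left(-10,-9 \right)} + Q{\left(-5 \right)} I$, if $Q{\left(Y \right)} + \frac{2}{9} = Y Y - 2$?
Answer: $\frac{95273}{9} \approx 10586.0$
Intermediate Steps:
$I = 464$ ($I = -16 + 8 \cdot 60 = -16 + 480 = 464$)
$Q{\left(Y \right)} = - \frac{20}{9} + Y^{2}$ ($Q{\left(Y \right)} = - \frac{2}{9} + \left(Y Y - 2\right) = - \frac{2}{9} + \left(Y^{2} - 2\right) = - \frac{2}{9} + \left(-2 + Y^{2}\right) = - \frac{20}{9} + Y^{2}$)
$p{\left(X,h \right)} = 7 - X$ ($p{\left(X,h \right)} = 4 \cdot 3 - \left(5 + X\right) = 12 - \left(5 + X\right) = 7 - X$)
$p{\left(-10,-9 \right)} + Q{\left(-5 \right)} I = \left(7 - -10\right) + \left(- \frac{20}{9} + \left(-5\right)^{2}\right) 464 = \left(7 + 10\right) + \left(- \frac{20}{9} + 25\right) 464 = 17 + \frac{205}{9} \cdot 464 = 17 + \frac{95120}{9} = \frac{95273}{9}$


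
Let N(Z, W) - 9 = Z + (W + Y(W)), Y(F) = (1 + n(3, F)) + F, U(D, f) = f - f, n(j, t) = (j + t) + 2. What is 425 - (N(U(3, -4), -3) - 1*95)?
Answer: 514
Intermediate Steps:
n(j, t) = 2 + j + t
U(D, f) = 0
Y(F) = 6 + 2*F (Y(F) = (1 + (2 + 3 + F)) + F = (1 + (5 + F)) + F = (6 + F) + F = 6 + 2*F)
N(Z, W) = 15 + Z + 3*W (N(Z, W) = 9 + (Z + (W + (6 + 2*W))) = 9 + (Z + (6 + 3*W)) = 9 + (6 + Z + 3*W) = 15 + Z + 3*W)
425 - (N(U(3, -4), -3) - 1*95) = 425 - ((15 + 0 + 3*(-3)) - 1*95) = 425 - ((15 + 0 - 9) - 95) = 425 - (6 - 95) = 425 - 1*(-89) = 425 + 89 = 514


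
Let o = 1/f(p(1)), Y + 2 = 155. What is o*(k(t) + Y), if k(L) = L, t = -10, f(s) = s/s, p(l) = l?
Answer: 143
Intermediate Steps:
Y = 153 (Y = -2 + 155 = 153)
f(s) = 1
o = 1 (o = 1/1 = 1)
o*(k(t) + Y) = 1*(-10 + 153) = 1*143 = 143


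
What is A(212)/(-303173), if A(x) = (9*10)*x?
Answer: -19080/303173 ≈ -0.062934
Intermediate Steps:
A(x) = 90*x
A(212)/(-303173) = (90*212)/(-303173) = 19080*(-1/303173) = -19080/303173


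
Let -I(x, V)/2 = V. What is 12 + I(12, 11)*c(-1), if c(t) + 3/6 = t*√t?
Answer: 23 + 22*I ≈ 23.0 + 22.0*I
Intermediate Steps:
I(x, V) = -2*V
c(t) = -½ + t^(3/2) (c(t) = -½ + t*√t = -½ + t^(3/2))
12 + I(12, 11)*c(-1) = 12 + (-2*11)*(-½ + (-1)^(3/2)) = 12 - 22*(-½ - I) = 12 + (11 + 22*I) = 23 + 22*I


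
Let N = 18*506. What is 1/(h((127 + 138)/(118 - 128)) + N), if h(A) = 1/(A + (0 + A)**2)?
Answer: 2703/24618928 ≈ 0.00010979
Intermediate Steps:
h(A) = 1/(A + A**2)
N = 9108
1/(h((127 + 138)/(118 - 128)) + N) = 1/(1/((((127 + 138)/(118 - 128)))*(1 + (127 + 138)/(118 - 128))) + 9108) = 1/(1/(((265/(-10)))*(1 + 265/(-10))) + 9108) = 1/(1/(((265*(-1/10)))*(1 + 265*(-1/10))) + 9108) = 1/(1/((-53/2)*(1 - 53/2)) + 9108) = 1/(-2/(53*(-51/2)) + 9108) = 1/(-2/53*(-2/51) + 9108) = 1/(4/2703 + 9108) = 1/(24618928/2703) = 2703/24618928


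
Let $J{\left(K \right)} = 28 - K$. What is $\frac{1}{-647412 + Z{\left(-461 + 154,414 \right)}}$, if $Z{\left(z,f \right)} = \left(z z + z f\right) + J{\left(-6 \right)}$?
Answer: $- \frac{1}{680227} \approx -1.4701 \cdot 10^{-6}$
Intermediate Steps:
$Z{\left(z,f \right)} = 34 + z^{2} + f z$ ($Z{\left(z,f \right)} = \left(z z + z f\right) + \left(28 - -6\right) = \left(z^{2} + f z\right) + \left(28 + 6\right) = \left(z^{2} + f z\right) + 34 = 34 + z^{2} + f z$)
$\frac{1}{-647412 + Z{\left(-461 + 154,414 \right)}} = \frac{1}{-647412 + \left(34 + \left(-461 + 154\right)^{2} + 414 \left(-461 + 154\right)\right)} = \frac{1}{-647412 + \left(34 + \left(-307\right)^{2} + 414 \left(-307\right)\right)} = \frac{1}{-647412 + \left(34 + 94249 - 127098\right)} = \frac{1}{-647412 - 32815} = \frac{1}{-680227} = - \frac{1}{680227}$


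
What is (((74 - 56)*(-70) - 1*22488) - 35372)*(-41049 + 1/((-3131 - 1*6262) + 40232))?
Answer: 74840605703200/30839 ≈ 2.4268e+9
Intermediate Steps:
(((74 - 56)*(-70) - 1*22488) - 35372)*(-41049 + 1/((-3131 - 1*6262) + 40232)) = ((18*(-70) - 22488) - 35372)*(-41049 + 1/((-3131 - 6262) + 40232)) = ((-1260 - 22488) - 35372)*(-41049 + 1/(-9393 + 40232)) = (-23748 - 35372)*(-41049 + 1/30839) = -59120*(-41049 + 1/30839) = -59120*(-1265910110/30839) = 74840605703200/30839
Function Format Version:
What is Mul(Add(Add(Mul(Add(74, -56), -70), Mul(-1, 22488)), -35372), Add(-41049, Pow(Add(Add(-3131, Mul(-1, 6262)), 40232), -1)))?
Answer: Rational(74840605703200, 30839) ≈ 2.4268e+9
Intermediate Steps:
Mul(Add(Add(Mul(Add(74, -56), -70), Mul(-1, 22488)), -35372), Add(-41049, Pow(Add(Add(-3131, Mul(-1, 6262)), 40232), -1))) = Mul(Add(Add(Mul(18, -70), -22488), -35372), Add(-41049, Pow(Add(Add(-3131, -6262), 40232), -1))) = Mul(Add(Add(-1260, -22488), -35372), Add(-41049, Pow(Add(-9393, 40232), -1))) = Mul(Add(-23748, -35372), Add(-41049, Pow(30839, -1))) = Mul(-59120, Add(-41049, Rational(1, 30839))) = Mul(-59120, Rational(-1265910110, 30839)) = Rational(74840605703200, 30839)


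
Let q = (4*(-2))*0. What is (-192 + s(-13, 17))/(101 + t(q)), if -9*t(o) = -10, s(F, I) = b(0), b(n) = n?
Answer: -1728/919 ≈ -1.8803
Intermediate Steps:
q = 0 (q = -8*0 = 0)
s(F, I) = 0
t(o) = 10/9 (t(o) = -⅑*(-10) = 10/9)
(-192 + s(-13, 17))/(101 + t(q)) = (-192 + 0)/(101 + 10/9) = -192/919/9 = -192*9/919 = -1728/919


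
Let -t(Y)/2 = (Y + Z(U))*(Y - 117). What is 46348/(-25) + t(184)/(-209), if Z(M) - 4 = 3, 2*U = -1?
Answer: -9046882/5225 ≈ -1731.5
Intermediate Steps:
U = -½ (U = (½)*(-1) = -½ ≈ -0.50000)
Z(M) = 7 (Z(M) = 4 + 3 = 7)
t(Y) = -2*(-117 + Y)*(7 + Y) (t(Y) = -2*(Y + 7)*(Y - 117) = -2*(7 + Y)*(-117 + Y) = -2*(-117 + Y)*(7 + Y))
46348/(-25) + t(184)/(-209) = 46348/(-25) + (1638 - 2*184² + 220*184)/(-209) = 46348*(-1/25) + (1638 - 2*33856 + 40480)*(-1/209) = -46348/25 + (1638 - 67712 + 40480)*(-1/209) = -46348/25 - 25594*(-1/209) = -46348/25 + 25594/209 = -9046882/5225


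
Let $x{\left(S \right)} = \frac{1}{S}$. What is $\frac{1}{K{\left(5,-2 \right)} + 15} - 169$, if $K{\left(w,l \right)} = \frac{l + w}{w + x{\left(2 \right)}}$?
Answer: $- \frac{28888}{171} \approx -168.94$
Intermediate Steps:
$K{\left(w,l \right)} = \frac{l + w}{\frac{1}{2} + w}$ ($K{\left(w,l \right)} = \frac{l + w}{w + \frac{1}{2}} = \frac{l + w}{\frac{1}{2} + w}$)
$\frac{1}{K{\left(5,-2 \right)} + 15} - 169 = \frac{1}{\frac{2 \left(-2 + 5\right)}{1 + 2 \cdot 5} + 15} - 169 = \frac{1}{2 \frac{1}{1 + 10} \cdot 3 + 15} - 169 = \frac{1}{2 \cdot \frac{1}{11} \cdot 3 + 15} - 169 = \frac{1}{\frac{6}{11} + 15} - 169 = \frac{1}{\frac{171}{11}} - 169 = \frac{11}{171} - 169 = - \frac{28888}{171}$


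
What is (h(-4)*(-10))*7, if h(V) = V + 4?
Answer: 0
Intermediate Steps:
h(V) = 4 + V
(h(-4)*(-10))*7 = ((4 - 4)*(-10))*7 = (0*(-10))*7 = 0*7 = 0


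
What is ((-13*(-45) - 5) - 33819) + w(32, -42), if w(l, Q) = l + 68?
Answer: -33139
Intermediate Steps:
w(l, Q) = 68 + l
((-13*(-45) - 5) - 33819) + w(32, -42) = ((-13*(-45) - 5) - 33819) + (68 + 32) = ((585 - 5) - 33819) + 100 = (580 - 33819) + 100 = -33239 + 100 = -33139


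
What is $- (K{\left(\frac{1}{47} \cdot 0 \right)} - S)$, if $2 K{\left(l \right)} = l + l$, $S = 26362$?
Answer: $26362$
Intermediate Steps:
$K{\left(l \right)} = l$ ($K{\left(l \right)} = \frac{l + l}{2} = \frac{2 l}{2} = l$)
$- (K{\left(\frac{1}{47} \cdot 0 \right)} - S) = - (\frac{1}{47} \cdot 0 - 26362) = - (0 - 26362) = \left(-1\right) \left(-26362\right) = 26362$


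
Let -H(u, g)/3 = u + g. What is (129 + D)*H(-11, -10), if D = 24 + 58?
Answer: 13293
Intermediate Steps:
H(u, g) = -3*g - 3*u (H(u, g) = -3*(u + g) = -3*(g + u) = -3*g - 3*u)
D = 82
(129 + D)*H(-11, -10) = (129 + 82)*(-3*(-10) - 3*(-11)) = 211*(30 + 33) = 211*63 = 13293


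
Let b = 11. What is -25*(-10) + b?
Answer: 261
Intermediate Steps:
-25*(-10) + b = -25*(-10) + 11 = 250 + 11 = 261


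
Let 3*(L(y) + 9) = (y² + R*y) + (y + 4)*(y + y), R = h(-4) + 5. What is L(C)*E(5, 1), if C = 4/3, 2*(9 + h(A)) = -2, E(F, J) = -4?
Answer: 212/9 ≈ 23.556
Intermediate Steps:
h(A) = -10 (h(A) = -9 + (½)*(-2) = -9 - 1 = -10)
C = 4/3 (C = 4*(⅓) = 4/3 ≈ 1.3333)
R = -5 (R = -10 + 5 = -5)
L(y) = -9 - 5*y/3 + y²/3 + 2*y*(4 + y)/3 (L(y) = -9 + ((y² - 5*y) + (y + 4)*(y + y))/3 = -9 + ((y² - 5*y) + (4 + y)*(2*y))/3 = -9 + ((y² - 5*y) + 2*y*(4 + y))/3 = -9 + (y² - 5*y + 2*y*(4 + y))/3 = -9 + (-5*y/3 + y²/3 + 2*y*(4 + y)/3) = -9 - 5*y/3 + y²/3 + 2*y*(4 + y)/3)
L(C)*E(5, 1) = (-9 + 4/3 + (4/3)²)*(-4) = (-9 + 4/3 + 16/9)*(-4) = -53/9*(-4) = 212/9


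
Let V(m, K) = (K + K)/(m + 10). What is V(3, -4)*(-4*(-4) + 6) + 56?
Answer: 552/13 ≈ 42.462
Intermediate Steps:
V(m, K) = 2*K/(10 + m) (V(m, K) = (2*K)/(10 + m) = 2*K/(10 + m))
V(3, -4)*(-4*(-4) + 6) + 56 = (2*(-4)/(10 + 3))*(-4*(-4) + 6) + 56 = (2*(-4)/13)*(16 + 6) + 56 = (2*(-4)*(1/13))*22 + 56 = -8/13*22 + 56 = -176/13 + 56 = 552/13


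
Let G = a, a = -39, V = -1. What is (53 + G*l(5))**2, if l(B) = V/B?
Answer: 92416/25 ≈ 3696.6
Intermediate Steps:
G = -39
l(B) = -1/B
(53 + G*l(5))**2 = (53 - (-39)/5)**2 = (53 - 39*(-1/5))**2 = (53 + 39/5)**2 = (304/5)**2 = 92416/25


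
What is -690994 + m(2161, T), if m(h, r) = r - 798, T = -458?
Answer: -692250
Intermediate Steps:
m(h, r) = -798 + r
-690994 + m(2161, T) = -690994 + (-798 - 458) = -690994 - 1256 = -692250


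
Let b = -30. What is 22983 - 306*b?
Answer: 32163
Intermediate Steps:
22983 - 306*b = 22983 - 306*(-30) = 22983 - 1*(-9180) = 22983 + 9180 = 32163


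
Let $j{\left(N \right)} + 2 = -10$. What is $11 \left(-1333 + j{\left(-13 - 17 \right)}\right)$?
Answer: $-14795$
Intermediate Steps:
$j{\left(N \right)} = -12$ ($j{\left(N \right)} = -2 - 10 = -12$)
$11 \left(-1333 + j{\left(-13 - 17 \right)}\right) = 11 \left(-1333 - 12\right) = 11 \left(-1345\right) = -14795$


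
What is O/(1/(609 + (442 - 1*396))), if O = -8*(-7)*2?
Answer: 73360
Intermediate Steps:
O = 112 (O = 56*2 = 112)
O/(1/(609 + (442 - 1*396))) = 112/(1/(609 + (442 - 1*396))) = 112/(1/(609 + (442 - 396))) = 112/(1/(609 + 46)) = 112/(1/655) = 112*655 = 73360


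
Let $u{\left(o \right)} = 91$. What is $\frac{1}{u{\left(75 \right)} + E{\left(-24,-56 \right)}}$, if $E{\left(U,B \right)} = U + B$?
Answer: $\frac{1}{11} \approx 0.090909$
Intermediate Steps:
$E{\left(U,B \right)} = B + U$
$\frac{1}{u{\left(75 \right)} + E{\left(-24,-56 \right)}} = \frac{1}{91 - 80} = \frac{1}{11}$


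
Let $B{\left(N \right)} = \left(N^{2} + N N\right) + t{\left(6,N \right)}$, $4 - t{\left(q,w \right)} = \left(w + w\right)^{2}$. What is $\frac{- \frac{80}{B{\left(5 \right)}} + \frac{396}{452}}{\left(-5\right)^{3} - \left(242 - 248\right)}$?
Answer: $- \frac{971}{44183} \approx -0.021977$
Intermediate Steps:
$t{\left(q,w \right)} = 4 - 4 w^{2}$ ($t{\left(q,w \right)} = 4 - \left(w + w\right)^{2} = 4 - \left(2 w\right)^{2} = 4 - 4 w^{2}$)
$B{\left(N \right)} = 4 - 2 N^{2}$ ($B{\left(N \right)} = \left(N^{2} + N N\right) - \left(-4 + 4 N^{2}\right) = \left(N^{2} + N^{2}\right) - \left(-4 + 4 N^{2}\right) = 2 N^{2} - \left(-4 + 4 N^{2}\right) = 4 - 2 N^{2}$)
$\frac{- \frac{80}{B{\left(5 \right)}} + \frac{396}{452}}{\left(-5\right)^{3} - \left(242 - 248\right)} = \frac{- \frac{80}{4 - 2 \cdot 5^{2}} + \frac{396}{452}}{\left(-5\right)^{3} - \left(242 - 248\right)} = \frac{- \frac{80}{4 - 50} + 396 \cdot \frac{1}{452}}{-125 - -6} = \frac{- \frac{80}{4 - 50} + \frac{99}{113}}{-125 + 6} = \frac{- \frac{80}{-46} + \frac{99}{113}}{-119} = \left(\left(-80\right) \left(- \frac{1}{46}\right) + \frac{99}{113}\right) \left(- \frac{1}{119}\right) = \left(\frac{40}{23} + \frac{99}{113}\right) \left(- \frac{1}{119}\right) = \frac{6797}{2599} \left(- \frac{1}{119}\right) = - \frac{971}{44183}$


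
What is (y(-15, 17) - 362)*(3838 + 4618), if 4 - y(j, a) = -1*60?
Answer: -2519888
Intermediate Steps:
y(j, a) = 64 (y(j, a) = 4 - (-1)*60 = 4 - 1*(-60) = 4 + 60 = 64)
(y(-15, 17) - 362)*(3838 + 4618) = (64 - 362)*(3838 + 4618) = -298*8456 = -2519888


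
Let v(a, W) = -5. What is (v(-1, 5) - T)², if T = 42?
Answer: 2209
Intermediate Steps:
(v(-1, 5) - T)² = (-5 - 1*42)² = (-5 - 42)² = (-47)² = 2209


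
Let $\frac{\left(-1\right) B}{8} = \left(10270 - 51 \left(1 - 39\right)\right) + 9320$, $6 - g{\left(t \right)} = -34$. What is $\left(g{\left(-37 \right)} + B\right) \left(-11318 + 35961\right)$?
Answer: $-4243130312$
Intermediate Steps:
$g{\left(t \right)} = 40$ ($g{\left(t \right)} = 6 - -34 = 6 + 34 = 40$)
$B = -172224$ ($B = - 8 \left(\left(10270 - 51 \left(1 - 39\right)\right) + 9320\right) = - 8 \left(\left(10270 - -1938\right) + 9320\right) = - 8 \left(\left(10270 + 1938\right) + 9320\right) = - 8 \left(12208 + 9320\right) = \left(-8\right) 21528 = -172224$)
$\left(g{\left(-37 \right)} + B\right) \left(-11318 + 35961\right) = \left(40 - 172224\right) \left(-11318 + 35961\right) = \left(-172184\right) 24643 = -4243130312$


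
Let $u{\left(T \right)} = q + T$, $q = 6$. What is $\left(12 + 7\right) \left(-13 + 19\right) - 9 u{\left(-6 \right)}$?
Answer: $114$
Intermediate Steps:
$u{\left(T \right)} = 6 + T$
$\left(12 + 7\right) \left(-13 + 19\right) - 9 u{\left(-6 \right)} = \left(12 + 7\right) \left(-13 + 19\right) - 9 \left(6 - 6\right) = 19 \cdot 6 - 0 = 114 + 0 = 114$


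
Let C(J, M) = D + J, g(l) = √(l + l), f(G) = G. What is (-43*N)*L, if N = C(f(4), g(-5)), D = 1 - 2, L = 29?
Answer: -3741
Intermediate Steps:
D = -1
g(l) = √2*√l (g(l) = √(2*l) = √2*√l)
C(J, M) = -1 + J
N = 3 (N = -1 + 4 = 3)
(-43*N)*L = -43*3*29 = -129*29 = -3741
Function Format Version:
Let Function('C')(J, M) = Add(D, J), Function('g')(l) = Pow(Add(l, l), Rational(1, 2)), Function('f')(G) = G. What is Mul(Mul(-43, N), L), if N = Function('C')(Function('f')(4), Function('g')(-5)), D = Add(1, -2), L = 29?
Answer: -3741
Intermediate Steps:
D = -1
Function('g')(l) = Mul(Pow(2, Rational(1, 2)), Pow(l, Rational(1, 2))) (Function('g')(l) = Pow(Mul(2, l), Rational(1, 2)) = Mul(Pow(2, Rational(1, 2)), Pow(l, Rational(1, 2))))
Function('C')(J, M) = Add(-1, J)
N = 3 (N = Add(-1, 4) = 3)
Mul(Mul(-43, N), L) = Mul(Mul(-43, 3), 29) = Mul(-129, 29) = -3741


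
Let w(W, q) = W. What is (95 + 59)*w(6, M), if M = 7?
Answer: 924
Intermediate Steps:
(95 + 59)*w(6, M) = (95 + 59)*6 = 154*6 = 924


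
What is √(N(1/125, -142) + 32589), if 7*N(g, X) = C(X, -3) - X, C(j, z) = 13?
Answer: √1597946/7 ≈ 180.59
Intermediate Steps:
N(g, X) = 13/7 - X/7 (N(g, X) = (13 - X)/7 = 13/7 - X/7)
√(N(1/125, -142) + 32589) = √((13/7 - ⅐*(-142)) + 32589) = √((13/7 + 142/7) + 32589) = √(155/7 + 32589) = √(228278/7) = √1597946/7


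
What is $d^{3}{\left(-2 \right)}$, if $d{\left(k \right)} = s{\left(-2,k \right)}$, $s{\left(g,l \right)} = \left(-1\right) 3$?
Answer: $-27$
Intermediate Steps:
$s{\left(g,l \right)} = -3$
$d{\left(k \right)} = -3$
$d^{3}{\left(-2 \right)} = \left(-3\right)^{3} = -27$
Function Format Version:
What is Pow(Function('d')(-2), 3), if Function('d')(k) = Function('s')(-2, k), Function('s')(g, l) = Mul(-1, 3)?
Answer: -27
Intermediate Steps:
Function('s')(g, l) = -3
Function('d')(k) = -3
Pow(Function('d')(-2), 3) = Pow(-3, 3) = -27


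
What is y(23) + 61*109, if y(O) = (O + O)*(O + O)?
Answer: 8765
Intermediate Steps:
y(O) = 4*O**2 (y(O) = (2*O)*(2*O) = 4*O**2)
y(23) + 61*109 = 4*23**2 + 61*109 = 4*529 + 6649 = 2116 + 6649 = 8765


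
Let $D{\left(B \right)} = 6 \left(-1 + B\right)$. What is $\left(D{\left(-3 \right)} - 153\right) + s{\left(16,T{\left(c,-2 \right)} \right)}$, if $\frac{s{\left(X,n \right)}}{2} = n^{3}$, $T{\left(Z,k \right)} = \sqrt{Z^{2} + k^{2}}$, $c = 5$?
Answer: $-177 + 58 \sqrt{29} \approx 135.34$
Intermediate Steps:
$D{\left(B \right)} = -6 + 6 B$
$s{\left(X,n \right)} = 2 n^{3}$
$\left(D{\left(-3 \right)} - 153\right) + s{\left(16,T{\left(c,-2 \right)} \right)} = \left(\left(-6 + 6 \left(-3\right)\right) - 153\right) + 2 \left(\sqrt{5^{2} + \left(-2\right)^{2}}\right)^{3} = \left(\left(-6 - 18\right) - 153\right) + 2 \left(\sqrt{25 + 4}\right)^{3} = \left(-24 - 153\right) + 2 \left(\sqrt{29}\right)^{3} = -177 + 2 \cdot 29 \sqrt{29} = -177 + 58 \sqrt{29}$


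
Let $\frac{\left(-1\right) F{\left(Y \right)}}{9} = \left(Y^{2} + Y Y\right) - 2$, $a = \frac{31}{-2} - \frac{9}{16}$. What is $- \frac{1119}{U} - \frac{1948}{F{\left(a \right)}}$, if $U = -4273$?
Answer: $\frac{1728048215}{2530201401} \approx 0.68297$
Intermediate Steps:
$a = - \frac{257}{16}$ ($a = 31 \left(- \frac{1}{2}\right) - \frac{9}{16} = - \frac{31}{2} - \frac{9}{16} = - \frac{257}{16} \approx -16.063$)
$F{\left(Y \right)} = 18 - 18 Y^{2}$ ($F{\left(Y \right)} = - 9 \left(\left(Y^{2} + Y Y\right) - 2\right) = - 9 \left(\left(Y^{2} + Y^{2}\right) - 2\right) = - 9 \left(2 Y^{2} - 2\right) = - 9 \left(-2 + 2 Y^{2}\right) = 18 - 18 Y^{2}$)
$- \frac{1119}{U} - \frac{1948}{F{\left(a \right)}} = - \frac{1119}{-4273} - \frac{1948}{18 - 18 \left(- \frac{257}{16}\right)^{2}} = \left(-1119\right) \left(- \frac{1}{4273}\right) - \frac{1948}{18 - \frac{594441}{128}} = \frac{1119}{4273} - \frac{1948}{18 - \frac{594441}{128}} = \frac{1119}{4273} - \frac{1948}{- \frac{592137}{128}} = \frac{1119}{4273} - - \frac{249344}{592137} = \frac{1119}{4273} + \frac{249344}{592137} = \frac{1728048215}{2530201401}$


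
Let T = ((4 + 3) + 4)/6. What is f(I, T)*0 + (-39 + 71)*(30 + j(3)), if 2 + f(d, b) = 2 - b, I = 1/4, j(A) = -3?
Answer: 864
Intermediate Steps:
I = ¼ ≈ 0.25000
T = 11/6 (T = (7 + 4)*(⅙) = 11*(⅙) = 11/6 ≈ 1.8333)
f(d, b) = -b (f(d, b) = -2 + (2 - b) = -b)
f(I, T)*0 + (-39 + 71)*(30 + j(3)) = -1*11/6*0 + (-39 + 71)*(30 - 3) = -11/6*0 + 32*27 = 0 + 864 = 864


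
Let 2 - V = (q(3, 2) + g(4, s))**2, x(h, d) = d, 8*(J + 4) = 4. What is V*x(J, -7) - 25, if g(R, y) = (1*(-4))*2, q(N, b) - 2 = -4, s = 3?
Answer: 661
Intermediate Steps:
J = -7/2 (J = -4 + (1/8)*4 = -4 + 1/2 = -7/2 ≈ -3.5000)
q(N, b) = -2 (q(N, b) = 2 - 4 = -2)
g(R, y) = -8 (g(R, y) = -4*2 = -8)
V = -98 (V = 2 - (-2 - 8)**2 = 2 - 1*(-10)**2 = 2 - 1*100 = 2 - 100 = -98)
V*x(J, -7) - 25 = -98*(-7) - 25 = 686 - 25 = 661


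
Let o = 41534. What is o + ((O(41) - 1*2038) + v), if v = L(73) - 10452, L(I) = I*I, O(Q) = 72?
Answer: 34445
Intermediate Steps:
L(I) = I²
v = -5123 (v = 73² - 10452 = 5329 - 10452 = -5123)
o + ((O(41) - 1*2038) + v) = 41534 + ((72 - 1*2038) - 5123) = 41534 + ((72 - 2038) - 5123) = 41534 + (-1966 - 5123) = 41534 - 7089 = 34445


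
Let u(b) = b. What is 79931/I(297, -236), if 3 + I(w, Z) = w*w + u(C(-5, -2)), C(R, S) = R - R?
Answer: 79931/88206 ≈ 0.90619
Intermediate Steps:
C(R, S) = 0
I(w, Z) = -3 + w² (I(w, Z) = -3 + (w*w + 0) = -3 + (w² + 0) = -3 + w²)
79931/I(297, -236) = 79931/(-3 + 297²) = 79931/(-3 + 88209) = 79931/88206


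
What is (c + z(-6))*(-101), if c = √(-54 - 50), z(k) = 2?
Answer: -202 - 202*I*√26 ≈ -202.0 - 1030.0*I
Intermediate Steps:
c = 2*I*√26 (c = √(-104) = 2*I*√26 ≈ 10.198*I)
(c + z(-6))*(-101) = (2*I*√26 + 2)*(-101) = (2 + 2*I*√26)*(-101) = -202 - 202*I*√26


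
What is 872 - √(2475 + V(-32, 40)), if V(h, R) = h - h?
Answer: 872 - 15*√11 ≈ 822.25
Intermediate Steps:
V(h, R) = 0
872 - √(2475 + V(-32, 40)) = 872 - √(2475 + 0) = 872 - √2475 = 872 - 15*√11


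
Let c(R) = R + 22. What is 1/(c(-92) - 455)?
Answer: -1/525 ≈ -0.0019048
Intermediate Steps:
c(R) = 22 + R
1/(c(-92) - 455) = 1/((22 - 92) - 455) = 1/(-70 - 455) = 1/(-525) = -1/525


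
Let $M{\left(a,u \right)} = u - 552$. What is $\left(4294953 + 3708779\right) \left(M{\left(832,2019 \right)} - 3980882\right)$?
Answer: $-31850171176780$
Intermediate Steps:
$M{\left(a,u \right)} = -552 + u$
$\left(4294953 + 3708779\right) \left(M{\left(832,2019 \right)} - 3980882\right) = \left(4294953 + 3708779\right) \left(\left(-552 + 2019\right) - 3980882\right) = 8003732 \left(1467 - 3980882\right) = 8003732 \left(-3979415\right) = -31850171176780$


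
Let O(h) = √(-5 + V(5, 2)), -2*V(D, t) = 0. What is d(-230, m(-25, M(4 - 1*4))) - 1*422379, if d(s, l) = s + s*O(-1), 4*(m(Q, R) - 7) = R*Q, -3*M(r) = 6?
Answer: -422609 - 230*I*√5 ≈ -4.2261e+5 - 514.3*I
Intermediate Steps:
V(D, t) = 0 (V(D, t) = -½*0 = 0)
O(h) = I*√5 (O(h) = √(-5 + 0) = √(-5) = I*√5)
M(r) = -2 (M(r) = -⅓*6 = -2)
m(Q, R) = 7 + Q*R/4 (m(Q, R) = 7 + (R*Q)/4 = 7 + (Q*R)/4 = 7 + Q*R/4)
d(s, l) = s + I*s*√5 (d(s, l) = s + s*(I*√5) = s + I*s*√5)
d(-230, m(-25, M(4 - 1*4))) - 1*422379 = -230*(1 + I*√5) - 1*422379 = (-230 - 230*I*√5) - 422379 = -422609 - 230*I*√5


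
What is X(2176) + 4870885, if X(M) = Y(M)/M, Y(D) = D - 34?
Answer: 311736703/64 ≈ 4.8709e+6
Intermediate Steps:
Y(D) = -34 + D
X(M) = (-34 + M)/M
X(2176) + 4870885 = (-34 + 2176)/2176 + 4870885 = (1/2176)*2142 + 4870885 = 63/64 + 4870885 = 311736703/64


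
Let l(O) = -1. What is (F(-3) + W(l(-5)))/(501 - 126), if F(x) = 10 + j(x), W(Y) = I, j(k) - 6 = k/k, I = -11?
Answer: 2/125 ≈ 0.016000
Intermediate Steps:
j(k) = 7 (j(k) = 6 + k/k = 6 + 1 = 7)
W(Y) = -11
F(x) = 17 (F(x) = 10 + 7 = 17)
(F(-3) + W(l(-5)))/(501 - 126) = (17 - 11)/(501 - 126) = 6/375 = 6*(1/375) = 2/125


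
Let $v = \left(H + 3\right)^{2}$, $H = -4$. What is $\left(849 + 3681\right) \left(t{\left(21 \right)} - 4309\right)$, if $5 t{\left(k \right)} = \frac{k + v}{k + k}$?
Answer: $- \frac{136635068}{7} \approx -1.9519 \cdot 10^{7}$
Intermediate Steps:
$v = 1$ ($v = \left(-4 + 3\right)^{2} = \left(-1\right)^{2} = 1$)
$t{\left(k \right)} = \frac{1 + k}{10 k}$ ($t{\left(k \right)} = \frac{\left(k + 1\right) \frac{1}{k + k}}{5} = \frac{\left(1 + k\right) \frac{1}{2 k}}{5} = \frac{\frac{1}{2} \frac{1}{k} \left(1 + k\right)}{5} = \frac{1 + k}{10 k}$)
$\left(849 + 3681\right) \left(t{\left(21 \right)} - 4309\right) = \left(849 + 3681\right) \left(\frac{1 + 21}{10 \cdot 21} - 4309\right) = 4530 \left(\frac{1}{10} \cdot \frac{1}{21} \cdot 22 - 4309\right) = 4530 \left(\frac{11}{105} - 4309\right) = 4530 \left(- \frac{452434}{105}\right) = - \frac{136635068}{7}$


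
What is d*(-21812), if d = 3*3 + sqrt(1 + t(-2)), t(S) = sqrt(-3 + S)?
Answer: -196308 - 21812*sqrt(1 + I*sqrt(5)) ≈ -2.2495e+5 - 18569.0*I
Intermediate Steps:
d = 9 + sqrt(1 + I*sqrt(5)) (d = 3*3 + sqrt(1 + sqrt(-3 - 2)) = 9 + sqrt(1 + sqrt(-5)) = 9 + sqrt(1 + I*sqrt(5)) ≈ 10.313 + 0.85132*I)
d*(-21812) = (9 + sqrt(1 + I*sqrt(5)))*(-21812) = -196308 - 21812*sqrt(1 + I*sqrt(5))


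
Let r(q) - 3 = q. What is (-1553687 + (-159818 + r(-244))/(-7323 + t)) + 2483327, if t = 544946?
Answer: 499795685661/537623 ≈ 9.2964e+5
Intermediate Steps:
r(q) = 3 + q
(-1553687 + (-159818 + r(-244))/(-7323 + t)) + 2483327 = (-1553687 + (-159818 + (3 - 244))/(-7323 + 544946)) + 2483327 = (-1553687 + (-159818 - 241)/537623) + 2483327 = (-1553687 - 160059*1/537623) + 2483327 = (-1553687 - 160059/537623) + 2483327 = -835298026060/537623 + 2483327 = 499795685661/537623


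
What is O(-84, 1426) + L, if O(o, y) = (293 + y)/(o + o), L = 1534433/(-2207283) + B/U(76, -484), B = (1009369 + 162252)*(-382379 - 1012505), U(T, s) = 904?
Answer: -25251158105377670675/13967686824 ≈ -1.8078e+9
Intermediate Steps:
B = -1634275386964 (B = 1171621*(-1394884) = -1634275386964)
L = -901827070087796561/498845958 (L = 1534433/(-2207283) - 1634275386964/904 = 1534433*(-1/2207283) - 1634275386964*1/904 = -1534433/2207283 - 408568846741/226 = -901827070087796561/498845958 ≈ -1.8078e+9)
O(o, y) = (293 + y)/(2*o) (O(o, y) = (293 + y)/((2*o)) = (293 + y)*(1/(2*o)) = (293 + y)/(2*o))
O(-84, 1426) + L = (½)*(293 + 1426)/(-84) - 901827070087796561/498845958 = (½)*(-1/84)*1719 - 901827070087796561/498845958 = -573/56 - 901827070087796561/498845958 = -25251158105377670675/13967686824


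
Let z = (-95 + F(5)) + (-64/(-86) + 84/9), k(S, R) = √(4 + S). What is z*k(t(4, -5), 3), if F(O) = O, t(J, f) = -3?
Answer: -10310/129 ≈ -79.922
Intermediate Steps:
z = -10310/129 (z = (-95 + 5) + (-64/(-86) + 84/9) = -90 + (-64*(-1/86) + 84*(⅑)) = -90 + (32/43 + 28/3) = -90 + 1300/129 = -10310/129 ≈ -79.922)
z*k(t(4, -5), 3) = -10310*√(4 - 3)/129 = -10310*√1/129 = -10310/129*1 = -10310/129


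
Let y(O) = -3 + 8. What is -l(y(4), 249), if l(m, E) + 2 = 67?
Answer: -65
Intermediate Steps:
y(O) = 5
l(m, E) = 65 (l(m, E) = -2 + 67 = 65)
-l(y(4), 249) = -1*65 = -65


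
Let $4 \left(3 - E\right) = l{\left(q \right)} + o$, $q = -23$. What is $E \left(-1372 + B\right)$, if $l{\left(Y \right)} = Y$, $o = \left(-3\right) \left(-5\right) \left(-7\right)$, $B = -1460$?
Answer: $-99120$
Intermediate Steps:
$o = -105$ ($o = 15 \left(-7\right) = -105$)
$E = 35$ ($E = 3 - \frac{-23 - 105}{4} = 3 - -32 = 3 + 32 = 35$)
$E \left(-1372 + B\right) = 35 \left(-1372 - 1460\right) = 35 \left(-2832\right) = -99120$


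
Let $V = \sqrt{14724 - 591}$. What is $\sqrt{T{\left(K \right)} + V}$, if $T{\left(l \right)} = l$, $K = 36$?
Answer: $\sqrt{36 + \sqrt{14133}} \approx 12.445$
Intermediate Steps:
$V = \sqrt{14133} \approx 118.88$
$\sqrt{T{\left(K \right)} + V} = \sqrt{36 + \sqrt{14133}}$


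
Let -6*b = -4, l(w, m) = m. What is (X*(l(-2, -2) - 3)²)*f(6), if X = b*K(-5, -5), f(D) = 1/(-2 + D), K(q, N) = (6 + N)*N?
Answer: -125/6 ≈ -20.833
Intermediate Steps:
K(q, N) = N*(6 + N)
b = ⅔ (b = -⅙*(-4) = ⅔ ≈ 0.66667)
X = -10/3 (X = 2*(-5*(6 - 5))/3 = 2*(-5*1)/3 = (⅔)*(-5) = -10/3 ≈ -3.3333)
(X*(l(-2, -2) - 3)²)*f(6) = (-10*(-2 - 3)²/3)/(-2 + 6) = -10/3*(-5)²/4 = -10/3*25*(¼) = -250/3*¼ = -125/6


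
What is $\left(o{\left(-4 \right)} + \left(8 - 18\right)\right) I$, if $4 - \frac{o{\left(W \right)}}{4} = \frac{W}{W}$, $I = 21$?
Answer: $42$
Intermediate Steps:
$o{\left(W \right)} = 12$ ($o{\left(W \right)} = 16 - 4 \frac{W}{W} = 16 - 4 = 12$)
$\left(o{\left(-4 \right)} + \left(8 - 18\right)\right) I = \left(12 + \left(8 - 18\right)\right) 21 = \left(12 - 10\right) 21 = 2 \cdot 21 = 42$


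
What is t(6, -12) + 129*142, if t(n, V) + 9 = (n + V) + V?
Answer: 18291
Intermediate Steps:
t(n, V) = -9 + n + 2*V (t(n, V) = -9 + ((n + V) + V) = -9 + ((V + n) + V) = -9 + (n + 2*V) = -9 + n + 2*V)
t(6, -12) + 129*142 = (-9 + 6 + 2*(-12)) + 129*142 = (-9 + 6 - 24) + 18318 = -27 + 18318 = 18291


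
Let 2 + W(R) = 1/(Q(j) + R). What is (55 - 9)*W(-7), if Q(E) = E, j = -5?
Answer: -575/6 ≈ -95.833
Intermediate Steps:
W(R) = -2 + 1/(-5 + R)
(55 - 9)*W(-7) = (55 - 9)*((11 - 2*(-7))/(-5 - 7)) = 46*((11 + 14)/(-12)) = 46*(-1/12*25) = 46*(-25/12) = -575/6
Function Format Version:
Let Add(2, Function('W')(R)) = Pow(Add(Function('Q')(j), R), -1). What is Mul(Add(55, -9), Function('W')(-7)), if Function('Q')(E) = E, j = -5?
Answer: Rational(-575, 6) ≈ -95.833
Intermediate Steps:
Function('W')(R) = Add(-2, Pow(Add(-5, R), -1))
Mul(Add(55, -9), Function('W')(-7)) = Mul(Add(55, -9), Mul(Pow(Add(-5, -7), -1), Add(11, Mul(-2, -7)))) = Mul(46, Mul(Pow(-12, -1), Add(11, 14))) = Mul(46, Mul(Rational(-1, 12), 25)) = Mul(46, Rational(-25, 12)) = Rational(-575, 6)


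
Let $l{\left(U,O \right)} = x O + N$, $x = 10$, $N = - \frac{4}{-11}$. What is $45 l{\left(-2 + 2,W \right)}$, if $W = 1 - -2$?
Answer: $\frac{15030}{11} \approx 1366.4$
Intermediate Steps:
$N = \frac{4}{11}$ ($N = \left(-4\right) \left(- \frac{1}{11}\right) = \frac{4}{11} \approx 0.36364$)
$W = 3$ ($W = 1 + 2 = 3$)
$l{\left(U,O \right)} = \frac{4}{11} + 10 O$ ($l{\left(U,O \right)} = 10 O + \frac{4}{11} = \frac{4}{11} + 10 O$)
$45 l{\left(-2 + 2,W \right)} = 45 \left(\frac{4}{11} + 10 \cdot 3\right) = 45 \left(\frac{4}{11} + 30\right) = 45 \cdot \frac{334}{11} = \frac{15030}{11}$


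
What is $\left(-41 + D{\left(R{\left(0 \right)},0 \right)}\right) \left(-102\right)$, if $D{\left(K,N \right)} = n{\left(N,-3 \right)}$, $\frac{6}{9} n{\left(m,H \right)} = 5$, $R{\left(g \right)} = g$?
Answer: $3417$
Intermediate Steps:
$n{\left(m,H \right)} = \frac{15}{2}$ ($n{\left(m,H \right)} = \frac{3}{2} \cdot 5 = \frac{15}{2}$)
$D{\left(K,N \right)} = \frac{15}{2}$
$\left(-41 + D{\left(R{\left(0 \right)},0 \right)}\right) \left(-102\right) = \left(-41 + \frac{15}{2}\right) \left(-102\right) = \left(- \frac{67}{2}\right) \left(-102\right) = 3417$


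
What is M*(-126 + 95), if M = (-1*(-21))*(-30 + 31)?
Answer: -651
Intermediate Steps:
M = 21 (M = 21*1 = 21)
M*(-126 + 95) = 21*(-126 + 95) = 21*(-31) = -651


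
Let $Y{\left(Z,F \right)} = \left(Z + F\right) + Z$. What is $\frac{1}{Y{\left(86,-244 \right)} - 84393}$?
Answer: $- \frac{1}{84465} \approx -1.1839 \cdot 10^{-5}$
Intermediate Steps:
$Y{\left(Z,F \right)} = F + 2 Z$ ($Y{\left(Z,F \right)} = \left(F + Z\right) + Z = F + 2 Z$)
$\frac{1}{Y{\left(86,-244 \right)} - 84393} = \frac{1}{\left(-244 + 2 \cdot 86\right) - 84393} = \frac{1}{\left(-244 + 172\right) - 84393} = \frac{1}{-72 - 84393} = \frac{1}{-84465} = - \frac{1}{84465}$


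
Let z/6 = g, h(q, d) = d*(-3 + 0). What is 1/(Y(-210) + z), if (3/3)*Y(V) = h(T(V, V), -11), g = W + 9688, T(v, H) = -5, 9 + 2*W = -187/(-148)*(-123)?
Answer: 148/8534829 ≈ 1.7341e-5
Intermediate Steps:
W = -24333/296 (W = -9/2 + (-187/(-148)*(-123))/2 = -9/2 + (-187*(-1/148)*(-123))/2 = -9/2 + ((187/148)*(-123))/2 = -9/2 + (½)*(-23001/148) = -9/2 - 23001/296 = -24333/296 ≈ -82.206)
g = 2843315/296 (g = -24333/296 + 9688 = 2843315/296 ≈ 9605.8)
h(q, d) = -3*d (h(q, d) = d*(-3) = -3*d)
z = 8529945/148 (z = 6*(2843315/296) = 8529945/148 ≈ 57635.)
Y(V) = 33 (Y(V) = -3*(-11) = 33)
1/(Y(-210) + z) = 1/(33 + 8529945/148) = 1/(8534829/148) = 148/8534829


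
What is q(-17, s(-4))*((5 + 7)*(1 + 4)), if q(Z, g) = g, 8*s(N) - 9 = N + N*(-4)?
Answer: 315/2 ≈ 157.50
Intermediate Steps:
s(N) = 9/8 - 3*N/8 (s(N) = 9/8 + (N + N*(-4))/8 = 9/8 + (N - 4*N)/8 = 9/8 + (-3*N)/8 = 9/8 - 3*N/8)
q(-17, s(-4))*((5 + 7)*(1 + 4)) = (9/8 - 3/8*(-4))*((5 + 7)*(1 + 4)) = (9/8 + 3/2)*(12*5) = (21/8)*60 = 315/2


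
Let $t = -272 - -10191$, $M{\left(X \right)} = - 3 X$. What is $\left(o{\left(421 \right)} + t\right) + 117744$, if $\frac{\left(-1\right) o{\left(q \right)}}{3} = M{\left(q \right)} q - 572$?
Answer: $1724548$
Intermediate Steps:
$t = 9919$ ($t = -272 + 10191 = 9919$)
$o{\left(q \right)} = 1716 + 9 q^{2}$ ($o{\left(q \right)} = - 3 \left(- 3 q q - 572\right) = - 3 \left(- 3 q^{2} - 572\right) = - 3 \left(-572 - 3 q^{2}\right) = 1716 + 9 q^{2}$)
$\left(o{\left(421 \right)} + t\right) + 117744 = \left(\left(1716 + 9 \cdot 421^{2}\right) + 9919\right) + 117744 = \left(\left(1716 + 9 \cdot 177241\right) + 9919\right) + 117744 = \left(\left(1716 + 1595169\right) + 9919\right) + 117744 = \left(1596885 + 9919\right) + 117744 = 1606804 + 117744 = 1724548$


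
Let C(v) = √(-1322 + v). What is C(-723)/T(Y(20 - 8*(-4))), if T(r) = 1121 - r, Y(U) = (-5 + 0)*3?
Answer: I*√2045/1136 ≈ 0.039808*I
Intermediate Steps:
Y(U) = -15 (Y(U) = -5*3 = -15)
C(-723)/T(Y(20 - 8*(-4))) = √(-1322 - 723)/(1121 - 1*(-15)) = √(-2045)/(1121 + 15) = (I*√2045)/1136 = (I*√2045)*(1/1136) = I*√2045/1136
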